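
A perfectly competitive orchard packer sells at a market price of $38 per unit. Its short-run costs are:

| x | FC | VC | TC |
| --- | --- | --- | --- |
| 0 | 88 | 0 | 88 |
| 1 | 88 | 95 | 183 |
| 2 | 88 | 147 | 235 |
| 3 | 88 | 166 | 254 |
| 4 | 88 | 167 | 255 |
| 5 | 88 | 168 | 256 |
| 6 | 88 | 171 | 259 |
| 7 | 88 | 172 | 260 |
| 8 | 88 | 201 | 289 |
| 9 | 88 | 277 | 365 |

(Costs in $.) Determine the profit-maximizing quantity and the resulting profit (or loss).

Compute π = P·x − TC at each output: x=0: -88; x=1: -145; x=2: -159; x=3: -140; x=4: -103; x=5: -66; x=6: -31; x=7: 6; x=8: 15; x=9: -23.
Profit is maximized at x = 8. AVC there is 201/8 = $25.12 ≤ P, so producing beats shutting down (which would give -$88).

x = 8; profit = $15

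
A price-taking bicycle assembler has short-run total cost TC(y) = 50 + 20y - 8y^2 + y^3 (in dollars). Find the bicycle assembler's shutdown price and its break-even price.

Shutdown price = $4; break-even price = $15

AVC = 20 - 8y + y^2; minimized at y = 4, giving min AVC = $4. That is the shutdown price.
ATC = 50/y + 20 - 8y + y^2. Setting dATC/dy = −50/y^2 − 8 + 2y = 0 gives y = 5 (since 2·5^3 − 8·5^2 = 50).
min ATC = 50/5 + 20 − 8·5 + 5^2 = $15. That is the break-even price.
Between these two prices the firm operates at a loss; above $15 it earns a profit.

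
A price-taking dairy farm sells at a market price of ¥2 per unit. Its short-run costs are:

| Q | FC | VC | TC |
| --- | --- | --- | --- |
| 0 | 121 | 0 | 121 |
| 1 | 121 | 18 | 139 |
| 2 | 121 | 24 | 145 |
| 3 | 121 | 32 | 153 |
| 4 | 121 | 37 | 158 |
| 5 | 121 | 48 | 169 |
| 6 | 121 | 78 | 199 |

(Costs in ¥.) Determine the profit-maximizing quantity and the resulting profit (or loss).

Q = 0 (shut down); profit = -¥121

Compute π = P·Q − TC at each output: Q=0: -121; Q=1: -137; Q=2: -141; Q=3: -147; Q=4: -150; Q=5: -159; Q=6: -187.
Profit is highest at Q = 0. Equivalently, the lowest AVC in the table is 37/4 ≈ ¥9.25 at Q = 4, and P = ¥2 falls below it — price never covers variable cost, so the firm shuts down and loses only its fixed cost.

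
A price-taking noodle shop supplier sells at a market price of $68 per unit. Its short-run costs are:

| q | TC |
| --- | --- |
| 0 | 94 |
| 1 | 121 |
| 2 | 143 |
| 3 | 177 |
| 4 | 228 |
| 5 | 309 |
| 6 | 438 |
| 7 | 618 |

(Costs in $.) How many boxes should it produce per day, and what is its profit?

q = 4; profit = $44

Tabulate TR − TC: q=0: -94; q=1: -53; q=2: -7; q=3: 27; q=4: 44; q=5: 31; q=6: -30; q=7: -142.
Profit is maximized at q = 4. AVC there is 134/4 = $33.50 ≤ P, so producing beats shutting down (which would give -$94).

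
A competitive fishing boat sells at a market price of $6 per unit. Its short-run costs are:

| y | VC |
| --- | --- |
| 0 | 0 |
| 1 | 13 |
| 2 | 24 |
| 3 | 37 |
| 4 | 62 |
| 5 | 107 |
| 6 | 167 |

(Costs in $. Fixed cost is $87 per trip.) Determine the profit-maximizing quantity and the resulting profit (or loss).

y = 0 (shut down); profit = -$87

Tabulate TR − TC: y=0: -87; y=1: -94; y=2: -99; y=3: -106; y=4: -125; y=5: -164; y=6: -218.
Profit is highest at y = 0. Equivalently, the lowest AVC in the table is 24/2 ≈ $12 at y = 2, and P = $6 falls below it — price never covers variable cost, so the firm shuts down and loses only its fixed cost.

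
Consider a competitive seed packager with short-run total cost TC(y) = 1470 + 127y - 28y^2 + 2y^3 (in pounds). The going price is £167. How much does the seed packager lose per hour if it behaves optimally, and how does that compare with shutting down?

AVC = 127 - 28y + 2y^2; min AVC = £29 at y = 7. Since P = £167 ≥ min AVC, the firm produces.
With MC = 127 - 56y + 6y^2, P = MC on the upward-sloping part at y* = 10.
TR = 167·10 = 1670. TC = 1470 + 470 = 1940. Profit = 1670 − 1940 = -£270.
Shutting down would mean losing the fixed cost of £1470, so operating at a loss of £270 is better by £1200.

Profit = -£270 at y = 10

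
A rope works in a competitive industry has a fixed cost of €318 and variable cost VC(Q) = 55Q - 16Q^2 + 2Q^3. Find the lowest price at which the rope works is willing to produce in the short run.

€23 per unit

The firm shuts down when price falls below the minimum of average variable cost. AVC = VC/Q = 55 - 16Q + 2Q^2.
At the minimum of AVC, MC = AVC. MC = 55 - 32Q + 6Q^2; setting MC = AVC gives 4Q^2 - 16Q = 0, so Q = 4. min AVC = 23.
So the shutdown price is €23.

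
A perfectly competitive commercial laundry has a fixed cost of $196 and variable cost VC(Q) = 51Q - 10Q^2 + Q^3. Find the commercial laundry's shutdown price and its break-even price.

Shutdown price = $26; break-even price = $58

Shutdown price = min AVC. AVC = 51 - 10Q + Q^2, with vertex at Q = 5 and minimum $26.
ATC = 196/Q + 51 - 10Q + Q^2. Setting dATC/dQ = −196/Q^2 − 10 + 2Q = 0 gives Q = 7 (since 2·7^3 − 10·7^2 = 196).
min ATC = 196/7 + 51 − 10·7 + 7^2 = $58. That is the break-even price.
For $26 ≤ P < $58 the firm produces at a loss; below $26 it shuts down.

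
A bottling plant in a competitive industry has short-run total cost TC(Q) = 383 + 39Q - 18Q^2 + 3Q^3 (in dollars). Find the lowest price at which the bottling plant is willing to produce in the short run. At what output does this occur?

Short-run supply begins at min AVC. From VC = 39Q - 18Q^2 + 3Q^3, AVC = 39 - 18Q + 3Q^2.
dAVC/dQ = -18 + 6Q = 0 gives Q = 3. min AVC = 39 - 18·3 + 3·3^2 = 12.
For P < $12 the firm produces nothing.

$12 per unit, at Q = 3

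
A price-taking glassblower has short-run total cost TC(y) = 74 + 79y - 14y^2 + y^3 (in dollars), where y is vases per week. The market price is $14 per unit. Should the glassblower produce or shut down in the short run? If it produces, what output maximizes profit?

Shut down

Strip out fixed cost: VC = 79y - 14y^2 + y^3. Then AVC = 79 - 14y + y^2 and MC = 79 - 28y + 3y^2.
AVC is minimized where dAVC/dy = -14 + 2y = 0, at y = 7; min AVC = 79 - 14·7 + 7^2 = $30.
Since P = $14 < min AVC = $30, price fails to cover variable cost at any output.
Shutting down limits the loss to fixed cost, $74.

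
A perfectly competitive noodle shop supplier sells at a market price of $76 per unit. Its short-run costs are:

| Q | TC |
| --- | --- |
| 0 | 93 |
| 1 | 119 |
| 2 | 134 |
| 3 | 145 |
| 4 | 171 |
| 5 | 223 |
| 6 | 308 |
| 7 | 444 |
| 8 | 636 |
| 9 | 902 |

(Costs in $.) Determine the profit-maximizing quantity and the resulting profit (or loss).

Q = 5; profit = $157

Profit at each row (π = 76Q − TC): Q=0: -93; Q=1: -43; Q=2: 18; Q=3: 83; Q=4: 133; Q=5: 157; Q=6: 148; Q=7: 88; Q=8: -28; Q=9: -218.
Profit is maximized at Q = 5. AVC there is 130/5 = $26 ≤ P, so producing beats shutting down (which would give -$93).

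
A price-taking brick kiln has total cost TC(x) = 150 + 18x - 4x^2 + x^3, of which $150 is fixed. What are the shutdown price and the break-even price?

Shutdown price = $14; break-even price = $53

AVC = 18 - 4x + x^2; minimized at x = 2, giving min AVC = $14. That is the shutdown price.
ATC = 150/x + 18 - 4x + x^2. Setting dATC/dx = −150/x^2 − 4 + 2x = 0 gives x = 5 (since 2·5^3 − 4·5^2 = 150).
min ATC = 150/5 + 18 − 4·5 + 5^2 = $53. That is the break-even price.
For $14 ≤ P < $53 the firm produces at a loss; below $14 it shuts down.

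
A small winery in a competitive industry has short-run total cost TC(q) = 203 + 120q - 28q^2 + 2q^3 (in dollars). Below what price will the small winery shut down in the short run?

$22 per unit

Short-run supply begins at min AVC. From VC = 120q - 28q^2 + 2q^3, AVC = 120 - 28q + 2q^2.
At the minimum of AVC, MC = AVC. MC = 120 - 56q + 6q^2; setting MC = AVC gives 4q^2 - 28q = 0, so q = 7. min AVC = 22.
For P < $22 the firm produces nothing.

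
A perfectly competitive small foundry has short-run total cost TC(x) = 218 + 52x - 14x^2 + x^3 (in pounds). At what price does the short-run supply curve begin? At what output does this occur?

£3 per unit, at x = 7

The shutdown price is the minimum of AVC. VC = 52x - 14x^2 + x^3, so AVC = 52 - 14x + x^2.
dAVC/dx = -14 + 2x = 0 gives x = 7. min AVC = 52 - 14·7 + 7^2 = 3.
For P < £3 the firm produces nothing.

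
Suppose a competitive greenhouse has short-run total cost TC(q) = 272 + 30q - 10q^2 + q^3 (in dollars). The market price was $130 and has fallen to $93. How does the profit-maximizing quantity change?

Output falls from 10 to 9

AVC = 30 - 10q + q^2, minimized at q = 5 where min AVC = $5. MC = 30 - 20q + 3q^2.
At P = $130 ≥ min AVC, set P = MC on the rising branch: q = 10.
At P = $93 ≥ min AVC, set P = MC: q = 9. The firm stays open but cuts output.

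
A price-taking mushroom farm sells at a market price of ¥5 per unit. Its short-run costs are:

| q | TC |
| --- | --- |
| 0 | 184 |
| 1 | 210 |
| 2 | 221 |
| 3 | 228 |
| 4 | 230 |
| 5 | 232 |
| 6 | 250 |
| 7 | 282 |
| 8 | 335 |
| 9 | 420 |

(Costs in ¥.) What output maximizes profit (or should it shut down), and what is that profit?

q = 0 (shut down); profit = -¥184

Tabulate TR − TC: q=0: -184; q=1: -205; q=2: -211; q=3: -213; q=4: -210; q=5: -207; q=6: -220; q=7: -247; q=8: -295; q=9: -375.
Profit is highest at q = 0. Equivalently, the lowest AVC in the table is 48/5 ≈ ¥9.60 at q = 5, and P = ¥5 falls below it — price never covers variable cost, so the firm shuts down and loses only its fixed cost.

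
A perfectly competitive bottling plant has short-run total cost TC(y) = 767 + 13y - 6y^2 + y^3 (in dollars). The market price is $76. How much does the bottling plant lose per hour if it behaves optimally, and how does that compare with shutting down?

AVC = 13 - 6y + y^2; min AVC = $4 at y = 3. Since P = $76 ≥ min AVC, the firm produces.
MC = 13 - 12y + 3y^2. Setting P = MC and taking the root on the rising branch gives y* = 7.
TR = 76·7 = 532. TC = 767 + 140 = 907. Profit = 532 − 907 = -$375.
Shutting down would mean losing the fixed cost of $767, so operating at a loss of $375 is better by $392.

Profit = -$375 at y = 7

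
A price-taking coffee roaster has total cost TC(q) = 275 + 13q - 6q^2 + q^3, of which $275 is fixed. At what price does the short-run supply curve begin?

$4 per unit

The firm shuts down when price falls below the minimum of average variable cost. AVC = VC/q = 13 - 6q + q^2.
dAVC/dq = -6 + 2q = 0 gives q = 3. min AVC = 13 - 6·3 + 3^2 = 4.
For P < $4 the firm produces nothing.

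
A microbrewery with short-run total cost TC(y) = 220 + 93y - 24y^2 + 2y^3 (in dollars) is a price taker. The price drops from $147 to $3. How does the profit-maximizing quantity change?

AVC = 93 - 24y + 2y^2, minimized at y = 6 where min AVC = $21. MC = 93 - 48y + 6y^2.
With P = $147 above the shutdown price, P = MC gives y = 9.
At P = $3 < min AVC = $21, price no longer covers variable cost at any output, so the firm shuts down: y = 0.

Output falls from 9 to 0 (the firm shuts down)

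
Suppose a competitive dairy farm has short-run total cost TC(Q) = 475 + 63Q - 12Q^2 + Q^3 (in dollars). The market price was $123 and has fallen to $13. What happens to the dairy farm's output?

MC = 63 - 24Q + 3Q^2; the shutdown threshold is min AVC = $27 (at Q = 6).
At P = $123 ≥ min AVC, set P = MC on the rising branch: Q = 10.
At P = $13 < min AVC = $27, price no longer covers variable cost at any output, so the firm shuts down: Q = 0.

Output falls from 10 to 0 (the firm shuts down)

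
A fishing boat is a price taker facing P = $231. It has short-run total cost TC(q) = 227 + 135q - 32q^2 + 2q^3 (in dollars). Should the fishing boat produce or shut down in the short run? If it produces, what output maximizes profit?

Produce at q = 12

Strip out fixed cost: VC = 135q - 32q^2 + 2q^3. Then AVC = 135 - 32q + 2q^2 and MC = 135 - 64q + 6q^2.
AVC hits its minimum where MC = AVC, at q = 8, giving min AVC = 135 - 32·8 + 2·8^2 = $7.
P = $231 exceeds min AVC = $7, so the firm stays open.
Solving P = MC: -96 - 64q + 6q^2 = 0 ⇒ q = -4/3 or 12. On the upward-sloping branch, q* = 12.
Check: AVC at q = 12 is $39 ≤ P, so revenue covers variable cost.
Profit = P·q − TC = 231·12 − 695 = $2077.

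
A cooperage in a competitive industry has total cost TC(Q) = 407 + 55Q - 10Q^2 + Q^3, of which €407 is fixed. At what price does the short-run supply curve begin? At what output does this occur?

The firm shuts down when price falls below the minimum of average variable cost. AVC = VC/Q = 55 - 10Q + Q^2.
At the minimum of AVC, MC = AVC. MC = 55 - 20Q + 3Q^2; setting MC = AVC gives 2Q^2 - 10Q = 0, so Q = 5. min AVC = 30.
The firm shuts down for any P below €30.

€30 per unit, at Q = 5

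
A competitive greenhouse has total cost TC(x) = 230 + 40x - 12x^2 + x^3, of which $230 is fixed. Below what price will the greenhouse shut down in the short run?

$4 per unit

The shutdown price is the minimum of AVC. VC = 40x - 12x^2 + x^3, so AVC = 40 - 12x + x^2.
At the minimum of AVC, MC = AVC. MC = 40 - 24x + 3x^2; setting MC = AVC gives 2x^2 - 12x = 0, so x = 6. min AVC = 4.
The firm shuts down for any P below $4.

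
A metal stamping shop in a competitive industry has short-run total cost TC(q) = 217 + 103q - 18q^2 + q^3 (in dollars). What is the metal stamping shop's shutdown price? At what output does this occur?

Short-run supply begins at min AVC. From VC = 103q - 18q^2 + q^3, AVC = 103 - 18q + q^2.
dAVC/dq = -18 + 2q = 0 gives q = 9. min AVC = 103 - 18·9 + 9^2 = 22.
For P < $22 the firm produces nothing.

$22 per unit, at q = 9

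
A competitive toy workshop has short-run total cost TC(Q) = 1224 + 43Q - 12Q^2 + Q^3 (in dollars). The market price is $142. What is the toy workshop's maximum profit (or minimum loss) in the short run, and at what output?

AVC = 43 - 12Q + Q^2 has its minimum $7 at Q = 6; price $142 clears that bar, so the firm operates.
With MC = 43 - 24Q + 3Q^2, P = MC on the upward-sloping part at Q* = 11.
TR = 142·11 = 1562. TC = 1224 + 352 = 1576. Profit = 1562 − 1576 = -$14.
Shutting down would mean losing the fixed cost of $1224, so operating at a loss of $14 is better by $1210.

Profit = -$14 at Q = 11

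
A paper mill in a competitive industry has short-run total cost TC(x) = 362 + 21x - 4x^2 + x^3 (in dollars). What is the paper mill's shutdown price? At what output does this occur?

The firm shuts down when price falls below the minimum of average variable cost. AVC = VC/x = 21 - 4x + x^2.
dAVC/dx = -4 + 2x = 0 gives x = 2. min AVC = 21 - 4·2 + 2^2 = 17.
So the shutdown price is $17.

$17 per unit, at x = 2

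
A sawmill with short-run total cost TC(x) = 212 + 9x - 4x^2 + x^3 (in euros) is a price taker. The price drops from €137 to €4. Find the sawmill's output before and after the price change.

Output falls from 8 to 0 (the firm shuts down)

AVC = 9 - 4x + x^2, minimized at x = 2 where min AVC = €5. MC = 9 - 8x + 3x^2.
With P = €137 above the shutdown price, P = MC gives x = 8.
At P = €4 < min AVC = €5, price no longer covers variable cost at any output, so the firm shuts down: x = 0.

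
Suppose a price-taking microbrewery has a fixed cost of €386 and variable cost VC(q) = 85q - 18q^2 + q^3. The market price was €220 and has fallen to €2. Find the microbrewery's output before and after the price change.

Output falls from 15 to 0 (the firm shuts down)

AVC = 85 - 18q + q^2, minimized at q = 9 where min AVC = €4. MC = 85 - 36q + 3q^2.
With P = €220 above the shutdown price, P = MC gives q = 15.
At P = €2 < min AVC = €4, price no longer covers variable cost at any output, so the firm shuts down: q = 0.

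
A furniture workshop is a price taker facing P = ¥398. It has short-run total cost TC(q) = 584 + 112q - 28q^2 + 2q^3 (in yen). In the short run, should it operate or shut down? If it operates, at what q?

Variable cost is VC = 112q - 28q^2 + 2q^3, so AVC = VC/q = 112 - 28q + 2q^2 and MC = dTC/dq = 112 - 56q + 6q^2.
AVC is minimized where dAVC/dq = -28 + 4q = 0, at q = 7; min AVC = 112 - 28·7 + 2·7^2 = ¥14.
Since P = ¥398 ≥ min AVC = ¥14, price covers variable cost and the firm should produce.
Solving P = MC: -286 - 56q + 6q^2 = 0 ⇒ q = -11/3 or 13. On the upward-sloping branch, q* = 13.
Check: AVC at q = 13 is ¥86 ≤ P, so revenue covers variable cost.
Profit = P·q − TC = 398·13 − 1702 = ¥3472.

Produce at q = 13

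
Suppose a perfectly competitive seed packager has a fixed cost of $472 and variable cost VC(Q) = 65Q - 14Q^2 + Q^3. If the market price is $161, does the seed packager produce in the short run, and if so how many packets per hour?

Produce at Q = 12

From TC, MC = TC'(Q) = 65 - 28Q + 3Q^2 and AVC = VC/Q = 65 - 14Q + Q^2.
AVC hits its minimum where MC = AVC, at Q = 7, giving min AVC = 65 - 14·7 + 7^2 = $16.
P = $161 exceeds min AVC = $16, so the firm stays open.
P = MC gives -96 - 28Q + 3Q^2 = 0, with roots -8/3 and 12. Take the larger (rising MC): Q* = 12.
Check: AVC at Q = 12 is $41 ≤ P, so revenue covers variable cost.
Profit = P·Q − TC = 161·12 − 964 = $968.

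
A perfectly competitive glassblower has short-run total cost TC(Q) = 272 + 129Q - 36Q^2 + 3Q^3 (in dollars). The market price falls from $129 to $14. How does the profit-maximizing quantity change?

AVC = 129 - 36Q + 3Q^2, minimized at Q = 6 where min AVC = $21. MC = 129 - 72Q + 9Q^2.
With P = $129 above the shutdown price, P = MC gives Q = 8.
At P = $14 < min AVC = $21, price no longer covers variable cost at any output, so the firm shuts down: Q = 0.

Output falls from 8 to 0 (the firm shuts down)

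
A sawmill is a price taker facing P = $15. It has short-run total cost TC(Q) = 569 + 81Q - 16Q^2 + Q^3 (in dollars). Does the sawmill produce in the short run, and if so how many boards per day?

Strip out fixed cost: VC = 81Q - 16Q^2 + Q^3. Then AVC = 81 - 16Q + Q^2 and MC = 81 - 32Q + 3Q^2.
AVC hits its minimum where MC = AVC, at Q = 8, giving min AVC = 81 - 16·8 + 8^2 = $17.
P = $15 lies below min AVC = $17; no output level covers variable cost.
Best response: produce nothing and absorb the $569 fixed cost.

Shut down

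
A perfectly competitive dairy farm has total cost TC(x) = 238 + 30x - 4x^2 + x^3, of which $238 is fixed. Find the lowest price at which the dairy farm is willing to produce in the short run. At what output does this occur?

The shutdown price is the minimum of AVC. VC = 30x - 4x^2 + x^3, so AVC = 30 - 4x + x^2.
At the minimum of AVC, MC = AVC. MC = 30 - 8x + 3x^2; setting MC = AVC gives 2x^2 - 4x = 0, so x = 2. min AVC = 26.
The firm shuts down for any P below $26.

$26 per unit, at x = 2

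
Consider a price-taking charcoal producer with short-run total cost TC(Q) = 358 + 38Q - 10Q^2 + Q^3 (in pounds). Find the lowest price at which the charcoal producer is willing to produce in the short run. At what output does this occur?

The shutdown price is the minimum of AVC. VC = 38Q - 10Q^2 + Q^3, so AVC = 38 - 10Q + Q^2.
At the minimum of AVC, MC = AVC. MC = 38 - 20Q + 3Q^2; setting MC = AVC gives 2Q^2 - 10Q = 0, so Q = 5. min AVC = 13.
The firm shuts down for any P below £13.

£13 per unit, at Q = 5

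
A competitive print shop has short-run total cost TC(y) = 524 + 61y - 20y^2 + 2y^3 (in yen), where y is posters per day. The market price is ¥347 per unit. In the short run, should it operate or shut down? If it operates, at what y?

Produce at y = 11

Variable cost is VC = 61y - 20y^2 + 2y^3, so AVC = VC/y = 61 - 20y + 2y^2 and MC = dTC/dy = 61 - 40y + 6y^2.
AVC is minimized where dAVC/dy = -20 + 4y = 0, at y = 5; min AVC = 61 - 20·5 + 2·5^2 = ¥11.
P = ¥347 exceeds min AVC = ¥11, so the firm stays open.
Solving P = MC: -286 - 40y + 6y^2 = 0 ⇒ y = -13/3 or 11. On the upward-sloping branch, y* = 11.
Check: AVC at y = 11 is ¥83 ≤ P, so revenue covers variable cost.
Profit = P·y − TC = 347·11 − 1437 = ¥2380.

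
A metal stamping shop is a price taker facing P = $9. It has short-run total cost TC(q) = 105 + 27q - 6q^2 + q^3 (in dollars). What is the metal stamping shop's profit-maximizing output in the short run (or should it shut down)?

Strip out fixed cost: VC = 27q - 6q^2 + q^3. Then AVC = 27 - 6q + q^2 and MC = 27 - 12q + 3q^2.
The AVC parabola has its vertex at q = 6/2 = 3, where AVC = 27 - 6·3 + 3^2 = $18.
With P < min AVC ($9 < $18), every unit sold adds to the loss.
Shutting down limits the loss to fixed cost, $105.

Shut down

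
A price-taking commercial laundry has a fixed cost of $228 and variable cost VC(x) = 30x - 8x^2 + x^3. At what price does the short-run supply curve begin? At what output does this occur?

The shutdown price is the minimum of AVC. VC = 30x - 8x^2 + x^3, so AVC = 30 - 8x + x^2.
dAVC/dx = -8 + 2x = 0 gives x = 4. min AVC = 30 - 8·4 + 4^2 = 14.
So the shutdown price is $14.

$14 per unit, at x = 4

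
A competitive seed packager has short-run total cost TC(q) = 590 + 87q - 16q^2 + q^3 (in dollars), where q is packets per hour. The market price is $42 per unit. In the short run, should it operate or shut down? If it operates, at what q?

Variable cost is VC = 87q - 16q^2 + q^3, so AVC = VC/q = 87 - 16q + q^2 and MC = dTC/dq = 87 - 32q + 3q^2.
AVC is minimized where dAVC/dq = -16 + 2q = 0, at q = 8; min AVC = 87 - 16·8 + 8^2 = $23.
Because $42 ≥ $23, revenue can cover variable cost; the firm operates.
P = MC gives 45 - 32q + 3q^2 = 0, with roots 5/3 and 9. Take the larger (rising MC): q* = 9.
Check: AVC at q = 9 is $24 ≤ P, so revenue covers variable cost.
Profit = P·q − TC = 42·9 − 806 = -$428, a loss, but smaller than the $590 fixed cost the firm would lose by shutting down.

Produce at q = 9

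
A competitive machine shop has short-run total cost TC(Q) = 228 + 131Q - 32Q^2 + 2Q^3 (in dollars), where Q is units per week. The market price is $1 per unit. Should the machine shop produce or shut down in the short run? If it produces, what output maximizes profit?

Variable cost is VC = 131Q - 32Q^2 + 2Q^3, so AVC = VC/Q = 131 - 32Q + 2Q^2 and MC = dTC/dQ = 131 - 64Q + 6Q^2.
AVC is minimized where dAVC/dQ = -32 + 4Q = 0, at Q = 8; min AVC = 131 - 32·8 + 2·8^2 = $3.
P = $1 lies below min AVC = $3; no output level covers variable cost.
Best response: produce nothing and absorb the $228 fixed cost.

Shut down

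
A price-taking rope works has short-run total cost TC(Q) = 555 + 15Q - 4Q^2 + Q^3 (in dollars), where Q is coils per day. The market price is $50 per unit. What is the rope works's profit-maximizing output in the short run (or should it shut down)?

Produce at Q = 5

Variable cost is VC = 15Q - 4Q^2 + Q^3, so AVC = VC/Q = 15 - 4Q + Q^2 and MC = dTC/dQ = 15 - 8Q + 3Q^2.
AVC is minimized where dAVC/dQ = -4 + 2Q = 0, at Q = 2; min AVC = 15 - 4·2 + 2^2 = $11.
Since P = $50 ≥ min AVC = $11, price covers variable cost and the firm should produce.
Solving P = MC: -35 - 8Q + 3Q^2 = 0 ⇒ Q = -7/3 or 5. On the upward-sloping branch, Q* = 5.
Check: AVC at Q = 5 is $20 ≤ P, so revenue covers variable cost.
Profit = P·Q − TC = 50·5 − 655 = -$405, a loss, but smaller than the $555 fixed cost the firm would lose by shutting down.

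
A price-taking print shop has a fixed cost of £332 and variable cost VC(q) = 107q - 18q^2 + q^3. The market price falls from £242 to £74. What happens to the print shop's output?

Output falls from 15 to 11

AVC = 107 - 18q + q^2, minimized at q = 9 where min AVC = £26. MC = 107 - 36q + 3q^2.
At P = £242 ≥ min AVC, set P = MC on the rising branch: q = 15.
At P = £74 ≥ min AVC, set P = MC: q = 11. The firm stays open but cuts output.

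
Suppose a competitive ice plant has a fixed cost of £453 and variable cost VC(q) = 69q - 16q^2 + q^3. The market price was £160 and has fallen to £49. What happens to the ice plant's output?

Output falls from 13 to 10

MC = 69 - 32q + 3q^2; the shutdown threshold is min AVC = £5 (at q = 8).
At P = £160 ≥ min AVC, set P = MC on the rising branch: q = 13.
At P = £49 ≥ min AVC, set P = MC: q = 10. The firm stays open but cuts output.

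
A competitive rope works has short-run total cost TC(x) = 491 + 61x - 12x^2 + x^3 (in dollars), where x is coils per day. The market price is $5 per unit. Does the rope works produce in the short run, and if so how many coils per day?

Shut down

Strip out fixed cost: VC = 61x - 12x^2 + x^3. Then AVC = 61 - 12x + x^2 and MC = 61 - 24x + 3x^2.
AVC hits its minimum where MC = AVC, at x = 6, giving min AVC = 61 - 12·6 + 6^2 = $25.
Since P = $5 < min AVC = $25, price fails to cover variable cost at any output.
The firm minimizes its loss by shutting down and losing only its fixed cost of $491.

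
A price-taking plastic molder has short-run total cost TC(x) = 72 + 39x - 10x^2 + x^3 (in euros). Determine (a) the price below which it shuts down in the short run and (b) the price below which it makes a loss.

Shutdown price = min AVC. AVC = 39 - 10x + x^2, with vertex at x = 5 and minimum €14.
ATC = 72/x + 39 - 10x + x^2. Setting dATC/dx = −72/x^2 − 10 + 2x = 0 gives x = 6 (since 2·6^3 − 10·6^2 = 72).
min ATC = 72/6 + 39 − 10·6 + 6^2 = €27. That is the break-even price.
Between these two prices the firm operates at a loss; above €27 it earns a profit.

Shutdown price = €14; break-even price = €27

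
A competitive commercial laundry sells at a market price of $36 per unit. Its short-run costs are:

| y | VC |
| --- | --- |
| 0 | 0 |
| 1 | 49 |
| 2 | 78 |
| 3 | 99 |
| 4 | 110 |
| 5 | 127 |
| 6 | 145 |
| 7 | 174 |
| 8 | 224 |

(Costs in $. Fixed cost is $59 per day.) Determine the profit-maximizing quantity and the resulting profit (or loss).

y = 7; profit = $19

Profit at each row (π = 36y − TC): y=0: -59; y=1: -72; y=2: -65; y=3: -50; y=4: -25; y=5: -6; y=6: 12; y=7: 19; y=8: 5.
Profit is maximized at y = 7. AVC there is 174/7 = $24.86 ≤ P, so producing beats shutting down (which would give -$59).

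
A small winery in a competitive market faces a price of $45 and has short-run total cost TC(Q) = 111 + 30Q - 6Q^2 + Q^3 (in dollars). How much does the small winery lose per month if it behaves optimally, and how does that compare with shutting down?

Profit = -$11 at Q = 5

AVC = 30 - 6Q + Q^2 has its minimum $21 at Q = 3; price $45 clears that bar, so the firm operates.
With MC = 30 - 12Q + 3Q^2, P = MC on the upward-sloping part at Q* = 5.
TR = 45·5 = 225. TC = 111 + 125 = 236. Profit = 225 − 236 = -$11.
Shutting down would mean losing the fixed cost of $111, so operating at a loss of $11 is better by $100.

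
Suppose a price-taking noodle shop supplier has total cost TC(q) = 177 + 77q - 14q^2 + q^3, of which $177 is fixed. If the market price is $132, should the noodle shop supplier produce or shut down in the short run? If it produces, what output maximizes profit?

Produce at q = 11

Strip out fixed cost: VC = 77q - 14q^2 + q^3. Then AVC = 77 - 14q + q^2 and MC = 77 - 28q + 3q^2.
AVC is minimized where dAVC/dq = -14 + 2q = 0, at q = 7; min AVC = 77 - 14·7 + 7^2 = $28.
Because $132 ≥ $28, revenue can cover variable cost; the firm operates.
Set P = MC: 132 = 77 - 28q + 3q^2 → -55 - 28q + 3q^2 = 0. The roots are q = -5/3 and q = 11; the profit-maximizing output is on the rising part of MC, so q* = 11.
Check: AVC at q = 11 is $44 ≤ P, so revenue covers variable cost.
Profit = P·q − TC = 132·11 − 661 = $791.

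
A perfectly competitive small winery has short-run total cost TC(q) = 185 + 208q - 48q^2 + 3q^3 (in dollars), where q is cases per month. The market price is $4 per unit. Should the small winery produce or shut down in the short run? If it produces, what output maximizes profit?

Variable cost is VC = 208q - 48q^2 + 3q^3, so AVC = VC/q = 208 - 48q + 3q^2 and MC = dTC/dq = 208 - 96q + 9q^2.
AVC hits its minimum where MC = AVC, at q = 8, giving min AVC = 208 - 48·8 + 3·8^2 = $16.
With P < min AVC ($4 < $16), every unit sold adds to the loss.
Best response: produce nothing and absorb the $185 fixed cost.

Shut down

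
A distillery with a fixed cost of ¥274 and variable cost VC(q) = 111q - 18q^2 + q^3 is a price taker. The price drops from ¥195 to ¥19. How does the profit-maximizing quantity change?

Output falls from 14 to 0 (the firm shuts down)

MC = 111 - 36q + 3q^2; the shutdown threshold is min AVC = ¥30 (at q = 9).
At P = ¥195 ≥ min AVC, set P = MC on the rising branch: q = 14.
At P = ¥19 < min AVC = ¥30, price no longer covers variable cost at any output, so the firm shuts down: q = 0.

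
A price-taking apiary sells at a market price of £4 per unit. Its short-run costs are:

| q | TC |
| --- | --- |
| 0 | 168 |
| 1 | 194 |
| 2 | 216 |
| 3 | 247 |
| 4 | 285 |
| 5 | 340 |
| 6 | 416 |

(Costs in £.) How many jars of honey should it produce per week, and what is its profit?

Compute π = P·q − TC at each output: q=0: -168; q=1: -190; q=2: -208; q=3: -235; q=4: -269; q=5: -320; q=6: -392.
Profit is highest at q = 0. Equivalently, the lowest AVC in the table is 48/2 ≈ £24 at q = 2, and P = £4 falls below it — price never covers variable cost, so the firm shuts down and loses only its fixed cost.

q = 0 (shut down); profit = -£168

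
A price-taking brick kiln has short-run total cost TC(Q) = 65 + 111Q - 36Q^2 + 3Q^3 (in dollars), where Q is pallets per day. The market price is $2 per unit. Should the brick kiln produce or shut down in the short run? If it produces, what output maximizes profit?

Shut down

Variable cost is VC = 111Q - 36Q^2 + 3Q^3, so AVC = VC/Q = 111 - 36Q + 3Q^2 and MC = dTC/dQ = 111 - 72Q + 9Q^2.
AVC hits its minimum where MC = AVC, at Q = 6, giving min AVC = 111 - 36·6 + 3·6^2 = $3.
With P < min AVC ($2 < $3), every unit sold adds to the loss.
Best response: produce nothing and absorb the $65 fixed cost.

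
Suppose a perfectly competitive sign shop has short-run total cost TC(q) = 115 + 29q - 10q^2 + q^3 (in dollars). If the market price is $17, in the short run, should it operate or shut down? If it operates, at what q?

Produce at q = 6

From TC, MC = TC'(q) = 29 - 20q + 3q^2 and AVC = VC/q = 29 - 10q + q^2.
AVC is minimized where dAVC/dq = -10 + 2q = 0, at q = 5; min AVC = 29 - 10·5 + 5^2 = $4.
Since P = $17 ≥ min AVC = $4, price covers variable cost and the firm should produce.
Solving P = MC: 12 - 20q + 3q^2 = 0 ⇒ q = 2/3 or 6. On the upward-sloping branch, q* = 6.
Check: AVC at q = 6 is $5 ≤ P, so revenue covers variable cost.
Profit = P·q − TC = 17·6 − 145 = -$43, a loss, but smaller than the $115 fixed cost the firm would lose by shutting down.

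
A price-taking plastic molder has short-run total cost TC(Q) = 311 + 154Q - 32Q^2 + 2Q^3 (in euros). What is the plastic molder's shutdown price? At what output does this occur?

€26 per unit, at Q = 8

The firm shuts down when price falls below the minimum of average variable cost. AVC = VC/Q = 154 - 32Q + 2Q^2.
dAVC/dQ = -32 + 4Q = 0 gives Q = 8. min AVC = 154 - 32·8 + 2·8^2 = 26.
The firm shuts down for any P below €26.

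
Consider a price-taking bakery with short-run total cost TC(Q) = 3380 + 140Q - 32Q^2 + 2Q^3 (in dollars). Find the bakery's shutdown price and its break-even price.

AVC = 140 - 32Q + 2Q^2; minimized at Q = 8, giving min AVC = $12. That is the shutdown price.
ATC = 3380/Q + 140 - 32Q + 2Q^2. Setting dATC/dQ = −3380/Q^2 − 32 + 4Q = 0 gives Q = 13 (since 4·13^3 − 32·13^2 = 3380).
min ATC = 3380/13 + 140 − 32·13 + 2·13^2 = $322. That is the break-even price.
Between these two prices the firm operates at a loss; above $322 it earns a profit.

Shutdown price = $12; break-even price = $322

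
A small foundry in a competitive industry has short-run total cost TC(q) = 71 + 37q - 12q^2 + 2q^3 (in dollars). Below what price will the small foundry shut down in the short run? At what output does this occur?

The shutdown price is the minimum of AVC. VC = 37q - 12q^2 + 2q^3, so AVC = 37 - 12q + 2q^2.
At the minimum of AVC, MC = AVC. MC = 37 - 24q + 6q^2; setting MC = AVC gives 4q^2 - 12q = 0, so q = 3. min AVC = 19.
So the shutdown price is $19.

$19 per unit, at q = 3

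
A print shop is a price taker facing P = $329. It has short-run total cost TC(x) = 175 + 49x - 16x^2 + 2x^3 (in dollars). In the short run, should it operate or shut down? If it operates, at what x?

Produce at x = 10

Strip out fixed cost: VC = 49x - 16x^2 + 2x^3. Then AVC = 49 - 16x + 2x^2 and MC = 49 - 32x + 6x^2.
AVC is minimized where dAVC/dx = -16 + 4x = 0, at x = 4; min AVC = 49 - 16·4 + 2·4^2 = $17.
P = $329 exceeds min AVC = $17, so the firm stays open.
Set P = MC: 329 = 49 - 32x + 6x^2 → -280 - 32x + 6x^2 = 0. The roots are x = -14/3 and x = 10; the profit-maximizing output is on the rising part of MC, so x* = 10.
Check: AVC at x = 10 is $89 ≤ P, so revenue covers variable cost.
Profit = P·x − TC = 329·10 − 1065 = $2225.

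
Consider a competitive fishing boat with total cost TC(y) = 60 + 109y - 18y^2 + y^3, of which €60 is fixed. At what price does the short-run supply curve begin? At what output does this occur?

The firm shuts down when price falls below the minimum of average variable cost. AVC = VC/y = 109 - 18y + y^2.
dAVC/dy = -18 + 2y = 0 gives y = 9. min AVC = 109 - 18·9 + 9^2 = 28.
For P < €28 the firm produces nothing.

€28 per unit, at y = 9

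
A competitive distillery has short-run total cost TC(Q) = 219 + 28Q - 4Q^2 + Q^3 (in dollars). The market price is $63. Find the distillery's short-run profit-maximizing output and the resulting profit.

AVC = 28 - 4Q + Q^2; min AVC = $24 at Q = 2. Since P = $63 ≥ min AVC, the firm produces.
MC = 28 - 8Q + 3Q^2. Setting P = MC and taking the root on the rising branch gives Q* = 5.
TR = 63·5 = 315. TC = 219 + 165 = 384. Profit = 315 − 384 = -$69.
Shutting down would mean losing the fixed cost of $219, so operating at a loss of $69 is better by $150.

Profit = -$69 at Q = 5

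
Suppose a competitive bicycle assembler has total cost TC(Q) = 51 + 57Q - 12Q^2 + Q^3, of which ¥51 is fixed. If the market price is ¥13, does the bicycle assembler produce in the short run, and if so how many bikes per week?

Shut down

From TC, MC = TC'(Q) = 57 - 24Q + 3Q^2 and AVC = VC/Q = 57 - 12Q + Q^2.
AVC hits its minimum where MC = AVC, at Q = 6, giving min AVC = 57 - 12·6 + 6^2 = ¥21.
P = ¥13 lies below min AVC = ¥21; no output level covers variable cost.
The firm minimizes its loss by shutting down and losing only its fixed cost of ¥51.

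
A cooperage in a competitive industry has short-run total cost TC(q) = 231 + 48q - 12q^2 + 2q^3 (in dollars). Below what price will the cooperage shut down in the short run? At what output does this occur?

Short-run supply begins at min AVC. From VC = 48q - 12q^2 + 2q^3, AVC = 48 - 12q + 2q^2.
At the minimum of AVC, MC = AVC. MC = 48 - 24q + 6q^2; setting MC = AVC gives 4q^2 - 12q = 0, so q = 3. min AVC = 30.
The firm shuts down for any P below $30.

$30 per unit, at q = 3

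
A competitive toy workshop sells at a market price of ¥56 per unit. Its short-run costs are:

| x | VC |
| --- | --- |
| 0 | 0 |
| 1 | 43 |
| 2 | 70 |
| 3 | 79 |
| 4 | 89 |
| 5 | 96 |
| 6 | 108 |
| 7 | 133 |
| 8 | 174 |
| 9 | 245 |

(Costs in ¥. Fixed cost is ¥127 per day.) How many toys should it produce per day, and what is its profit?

x = 8; profit = ¥147

Profit at each row (π = 56x − TC): x=0: -127; x=1: -114; x=2: -85; x=3: -38; x=4: 8; x=5: 57; x=6: 101; x=7: 132; x=8: 147; x=9: 132.
Profit is maximized at x = 8. AVC there is 174/8 = ¥21.75 ≤ P, so producing beats shutting down (which would give -¥127).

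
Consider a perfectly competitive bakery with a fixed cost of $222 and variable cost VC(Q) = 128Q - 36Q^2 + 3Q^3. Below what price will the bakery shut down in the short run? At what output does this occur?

$20 per unit, at Q = 6

The firm shuts down when price falls below the minimum of average variable cost. AVC = VC/Q = 128 - 36Q + 3Q^2.
dAVC/dQ = -36 + 6Q = 0 gives Q = 6. min AVC = 128 - 36·6 + 3·6^2 = 20.
The firm shuts down for any P below $20.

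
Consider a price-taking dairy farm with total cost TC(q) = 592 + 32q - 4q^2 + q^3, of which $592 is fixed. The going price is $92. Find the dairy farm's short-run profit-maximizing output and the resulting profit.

AVC = 32 - 4q + q^2 has its minimum $28 at q = 2; price $92 clears that bar, so the firm operates.
With MC = 32 - 8q + 3q^2, P = MC on the upward-sloping part at q* = 6.
TR = 92·6 = 552. TC = 592 + 264 = 856. Profit = 552 − 856 = -$304.
Shutting down would mean losing the fixed cost of $592, so operating at a loss of $304 is better by $288.

Profit = -$304 at q = 6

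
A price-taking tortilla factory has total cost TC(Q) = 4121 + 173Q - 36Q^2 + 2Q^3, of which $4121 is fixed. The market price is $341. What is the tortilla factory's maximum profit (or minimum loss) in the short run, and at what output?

Profit = -$201 at Q = 14

AVC = 173 - 36Q + 2Q^2; min AVC = $11 at Q = 9. Since P = $341 ≥ min AVC, the firm produces.
With MC = 173 - 72Q + 6Q^2, P = MC on the upward-sloping part at Q* = 14.
TR = 341·14 = 4774. TC = 4121 + 854 = 4975. Profit = 4774 − 4975 = -$201.
That loss of $201 beats the $4121 the firm would lose by shutting down; producing recovers $3920 of fixed cost.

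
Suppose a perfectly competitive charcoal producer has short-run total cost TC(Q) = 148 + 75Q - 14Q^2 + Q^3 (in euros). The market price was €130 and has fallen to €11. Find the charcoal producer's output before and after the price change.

AVC = 75 - 14Q + Q^2, minimized at Q = 7 where min AVC = €26. MC = 75 - 28Q + 3Q^2.
With P = €130 above the shutdown price, P = MC gives Q = 11.
At P = €11 < min AVC = €26, price no longer covers variable cost at any output, so the firm shuts down: Q = 0.

Output falls from 11 to 0 (the firm shuts down)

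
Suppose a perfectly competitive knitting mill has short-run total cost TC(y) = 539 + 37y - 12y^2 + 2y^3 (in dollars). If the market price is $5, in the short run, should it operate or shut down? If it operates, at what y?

From TC, MC = TC'(y) = 37 - 24y + 6y^2 and AVC = VC/y = 37 - 12y + 2y^2.
AVC is minimized where dAVC/dy = -12 + 4y = 0, at y = 3; min AVC = 37 - 12·3 + 2·3^2 = $19.
With P < min AVC ($5 < $19), every unit sold adds to the loss.
Shutting down limits the loss to fixed cost, $539.

Shut down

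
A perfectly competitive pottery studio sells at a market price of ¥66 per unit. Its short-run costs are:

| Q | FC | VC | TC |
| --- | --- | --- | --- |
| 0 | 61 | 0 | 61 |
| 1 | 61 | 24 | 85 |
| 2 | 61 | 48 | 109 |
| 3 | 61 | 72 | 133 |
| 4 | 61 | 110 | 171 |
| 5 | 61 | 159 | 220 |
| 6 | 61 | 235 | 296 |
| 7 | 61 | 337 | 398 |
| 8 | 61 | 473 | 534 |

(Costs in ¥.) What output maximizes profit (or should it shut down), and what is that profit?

Compute π = P·Q − TC at each output: Q=0: -61; Q=1: -19; Q=2: 23; Q=3: 65; Q=4: 93; Q=5: 110; Q=6: 100; Q=7: 64; Q=8: -6.
Profit is maximized at Q = 5. AVC there is 159/5 = ¥31.80 ≤ P, so producing beats shutting down (which would give -¥61).

Q = 5; profit = ¥110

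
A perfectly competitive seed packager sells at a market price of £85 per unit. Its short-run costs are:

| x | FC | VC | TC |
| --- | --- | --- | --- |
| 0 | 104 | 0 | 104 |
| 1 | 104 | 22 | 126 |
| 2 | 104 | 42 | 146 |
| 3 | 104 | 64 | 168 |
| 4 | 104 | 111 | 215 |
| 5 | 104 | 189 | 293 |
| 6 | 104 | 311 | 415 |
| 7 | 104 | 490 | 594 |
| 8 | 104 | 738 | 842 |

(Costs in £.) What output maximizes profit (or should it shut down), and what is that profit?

Compute π = P·x − TC at each output: x=0: -104; x=1: -41; x=2: 24; x=3: 87; x=4: 125; x=5: 132; x=6: 95; x=7: 1; x=8: -162.
Profit is maximized at x = 5. AVC there is 189/5 = £37.80 ≤ P, so producing beats shutting down (which would give -£104).

x = 5; profit = £132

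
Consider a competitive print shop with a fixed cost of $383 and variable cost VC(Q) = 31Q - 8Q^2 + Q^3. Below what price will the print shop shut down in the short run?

The shutdown price is the minimum of AVC. VC = 31Q - 8Q^2 + Q^3, so AVC = 31 - 8Q + Q^2.
At the minimum of AVC, MC = AVC. MC = 31 - 16Q + 3Q^2; setting MC = AVC gives 2Q^2 - 8Q = 0, so Q = 4. min AVC = 15.
So the shutdown price is $15.

$15 per unit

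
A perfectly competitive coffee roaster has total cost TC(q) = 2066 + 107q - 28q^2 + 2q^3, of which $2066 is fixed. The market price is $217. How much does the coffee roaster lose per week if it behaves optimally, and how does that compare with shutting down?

AVC = 107 - 28q + 2q^2 has its minimum $9 at q = 7; price $217 clears that bar, so the firm operates.
MC = 107 - 56q + 6q^2. Setting P = MC and taking the root on the rising branch gives q* = 11.
TR = 217·11 = 2387. TC = 2066 + 451 = 2517. Profit = 2387 − 2517 = -$130.
Shutting down would mean losing the fixed cost of $2066, so operating at a loss of $130 is better by $1936.

Profit = -$130 at q = 11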